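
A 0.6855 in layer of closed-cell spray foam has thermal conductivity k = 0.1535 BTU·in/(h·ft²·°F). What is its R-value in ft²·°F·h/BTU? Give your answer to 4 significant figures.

R = L/k = 0.6855/0.1535 = 4.4658 ft²·°F·h/BTU

4.466 ft²·°F·h/BTU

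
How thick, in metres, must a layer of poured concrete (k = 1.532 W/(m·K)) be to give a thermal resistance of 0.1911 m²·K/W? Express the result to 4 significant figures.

L = R·k = 0.1911 × 1.532 = 0.29277 m

0.2928 m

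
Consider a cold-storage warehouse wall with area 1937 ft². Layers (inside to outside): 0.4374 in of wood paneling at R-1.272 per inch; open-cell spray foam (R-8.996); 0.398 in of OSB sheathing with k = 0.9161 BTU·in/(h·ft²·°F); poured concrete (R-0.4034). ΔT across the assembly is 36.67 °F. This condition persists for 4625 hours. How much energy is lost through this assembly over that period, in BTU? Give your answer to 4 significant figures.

31620000 BTU

0.4374 × 1.272 = 0.55637
0.398/0.9161 = 0.43445
R_total = 0.55637 + 8.996 + 0.43445 + 0.4034 = 10.39 ft²·°F·h/BTU
Q = 1937 × 36.67 / 10.39 = 6836.2 BTU/h
E = 6836.2 × 4625 = 31617000 BTU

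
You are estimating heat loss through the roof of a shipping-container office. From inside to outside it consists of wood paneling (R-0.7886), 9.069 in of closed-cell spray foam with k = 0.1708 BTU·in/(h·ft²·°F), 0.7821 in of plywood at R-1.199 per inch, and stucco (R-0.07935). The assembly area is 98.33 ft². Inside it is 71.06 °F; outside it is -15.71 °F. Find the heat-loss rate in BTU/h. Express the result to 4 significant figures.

155.4 BTU/h

9.069/0.1708 = 53.097
0.7821 × 1.199 = 0.93774
R_total = 0.7886 + 53.097 + 0.93774 + 0.07935 = 54.903 ft²·°F·h/BTU
Q = A·ΔT/R = 98.33 × (71.06 − (-15.71)) / 54.903 = 155.4 BTU/h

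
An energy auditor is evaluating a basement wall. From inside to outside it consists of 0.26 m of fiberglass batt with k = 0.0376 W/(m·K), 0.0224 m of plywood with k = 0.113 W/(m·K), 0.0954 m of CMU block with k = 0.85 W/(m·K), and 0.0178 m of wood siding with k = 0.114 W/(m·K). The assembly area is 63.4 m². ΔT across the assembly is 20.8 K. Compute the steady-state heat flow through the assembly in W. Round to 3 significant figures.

0.26/0.0376 = 6.915
0.0224/0.113 = 0.1982
0.0954/0.85 = 0.1122
0.0178/0.114 = 0.1561
R_total = 6.915 + 0.1982 + 0.1122 + 0.1561 = 7.381 m²·K/W
Q = A·ΔT/R = 63.4 × 20.8 / 7.381 = 178.7 W

179 W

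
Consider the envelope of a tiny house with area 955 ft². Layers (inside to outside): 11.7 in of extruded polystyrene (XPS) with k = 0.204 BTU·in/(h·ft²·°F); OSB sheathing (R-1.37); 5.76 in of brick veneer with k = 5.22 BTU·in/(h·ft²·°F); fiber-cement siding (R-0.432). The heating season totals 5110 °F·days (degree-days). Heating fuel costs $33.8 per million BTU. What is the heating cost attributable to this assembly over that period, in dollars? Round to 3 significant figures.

65.7 dollars

11.7/0.204 = 57.35
5.76/5.22 = 1.103
R_total = 57.35 + 1.37 + 1.103 + 0.432 = 60.26 ft²·°F·h/BTU
E = A × HDD × 24 / R = 955 × 5110 × 24 / 60.26 = 1944000 BTU
Cost = 1944000/10⁶ × 33.8 = $65.7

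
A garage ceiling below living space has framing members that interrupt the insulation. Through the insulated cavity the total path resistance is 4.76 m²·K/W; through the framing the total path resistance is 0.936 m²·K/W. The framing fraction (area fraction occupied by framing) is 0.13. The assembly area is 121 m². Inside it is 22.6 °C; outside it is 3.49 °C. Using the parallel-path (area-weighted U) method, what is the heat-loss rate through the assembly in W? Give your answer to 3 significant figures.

U_eff = 0.87/4.76 + 0.13/0.936 = 0.1828 + 0.1389 = 0.3217
R_eff = 1/U_eff = 3.109 m²·K/W
Q = 121 × (22.6 − 3.49) / 3.109 = 743.8 W

744 W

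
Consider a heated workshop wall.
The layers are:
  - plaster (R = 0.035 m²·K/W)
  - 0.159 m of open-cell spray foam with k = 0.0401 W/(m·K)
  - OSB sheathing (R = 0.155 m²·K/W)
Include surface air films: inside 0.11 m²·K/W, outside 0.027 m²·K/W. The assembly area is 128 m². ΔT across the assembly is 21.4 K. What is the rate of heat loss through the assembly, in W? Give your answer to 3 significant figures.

0.159/0.0401 = 3.965
R_total = 0.11 + 0.035 + 3.965 + 0.155 + 0.027 = 4.292 m²·K/W
Q = A·ΔT/R = 128 × 21.4 / 4.292 = 638.2 W

638 W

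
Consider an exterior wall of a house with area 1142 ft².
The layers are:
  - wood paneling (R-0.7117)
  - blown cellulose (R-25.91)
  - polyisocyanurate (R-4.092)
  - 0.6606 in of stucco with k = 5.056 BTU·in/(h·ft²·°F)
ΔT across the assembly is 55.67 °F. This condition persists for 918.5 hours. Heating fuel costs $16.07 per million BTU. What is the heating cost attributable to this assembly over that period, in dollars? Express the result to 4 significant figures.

0.6606/5.056 = 0.13066
R_total = 0.7117 + 25.91 + 4.092 + 0.13066 = 30.844 ft²·°F·h/BTU
Q = 1142 × 55.67 / 30.844 = 2061.2 BTU/h
E = 2061.2 × 918.5 = 1893200 BTU
Cost = 1893200/10⁶ × 16.07 = $30.423

30.42 dollars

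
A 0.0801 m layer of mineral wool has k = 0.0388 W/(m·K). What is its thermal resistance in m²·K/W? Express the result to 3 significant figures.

2.06 m²·K/W

R = L/k = 0.0801/0.0388 = 2.064 m²·K/W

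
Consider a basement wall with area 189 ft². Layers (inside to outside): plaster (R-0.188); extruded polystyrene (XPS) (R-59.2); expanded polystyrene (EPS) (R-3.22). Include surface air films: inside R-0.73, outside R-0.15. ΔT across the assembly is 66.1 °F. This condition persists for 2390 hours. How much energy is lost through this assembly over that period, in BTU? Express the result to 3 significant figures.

470000 BTU

R_total = 0.73 + 0.188 + 59.2 + 3.22 + 0.15 = 63.49 ft²·°F·h/BTU
Q = 189 × 66.1 / 63.49 = 196.8 BTU/h
E = 196.8 × 2390 = 470300 BTU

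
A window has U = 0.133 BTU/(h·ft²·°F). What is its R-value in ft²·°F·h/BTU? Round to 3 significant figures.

R = 1/U = 1/0.133 = 7.519

7.52 ft²·°F·h/BTU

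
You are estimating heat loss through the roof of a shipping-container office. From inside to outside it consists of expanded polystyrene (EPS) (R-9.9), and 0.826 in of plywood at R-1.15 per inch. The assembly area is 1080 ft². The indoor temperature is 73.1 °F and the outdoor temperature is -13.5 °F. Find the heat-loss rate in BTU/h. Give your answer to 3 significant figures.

8620 BTU/h

0.826 × 1.15 = 0.9499
R_total = 9.9 + 0.9499 = 10.85 ft²·°F·h/BTU
Q = A·ΔT/R = 1080 × (73.1 − (-13.5)) / 10.85 = 8620 BTU/h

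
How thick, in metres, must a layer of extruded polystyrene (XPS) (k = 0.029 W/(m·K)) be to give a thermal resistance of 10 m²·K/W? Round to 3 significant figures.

0.290 m

L = R·k = 10 × 0.029 = 0.29 m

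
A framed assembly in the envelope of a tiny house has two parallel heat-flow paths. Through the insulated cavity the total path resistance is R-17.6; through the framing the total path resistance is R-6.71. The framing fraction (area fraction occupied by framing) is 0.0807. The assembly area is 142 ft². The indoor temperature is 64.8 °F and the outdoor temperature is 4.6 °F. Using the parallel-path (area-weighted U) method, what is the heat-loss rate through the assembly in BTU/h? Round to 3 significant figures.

U_eff = 0.9193/17.6 + 0.0807/6.71 = 0.05223 + 0.01203 = 0.06426
R_eff = 1/U_eff = 15.56 ft²·°F·h/BTU
Q = 142 × (64.8 − 4.6) / 15.56 = 549.3 BTU/h

549 BTU/h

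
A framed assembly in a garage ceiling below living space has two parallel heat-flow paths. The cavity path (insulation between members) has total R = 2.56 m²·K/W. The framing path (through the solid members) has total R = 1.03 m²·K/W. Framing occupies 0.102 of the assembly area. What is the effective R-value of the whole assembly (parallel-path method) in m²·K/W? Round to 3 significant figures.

2.22 m²·K/W

U_eff = 0.898/2.56 + 0.102/1.03 = 0.3508 + 0.09903 = 0.4498
R_eff = 1/U_eff = 2.223 m²·K/W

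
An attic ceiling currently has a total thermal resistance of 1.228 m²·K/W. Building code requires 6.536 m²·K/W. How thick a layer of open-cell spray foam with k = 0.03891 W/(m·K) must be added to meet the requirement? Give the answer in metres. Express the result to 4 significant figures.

ΔR = 6.536 − 1.228 = 5.308 m²·K/W
L = ΔR × k = 5.308 × 0.03891 = 0.20653 m

0.2065 m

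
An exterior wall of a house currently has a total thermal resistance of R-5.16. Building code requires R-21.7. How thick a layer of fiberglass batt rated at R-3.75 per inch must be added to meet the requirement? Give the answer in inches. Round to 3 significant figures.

4.41 in

ΔR = 21.7 − 5.16 = 16.54 ft²·°F·h/BTU
L = ΔR / (R/in) = 16.54/3.75 = 4.411 in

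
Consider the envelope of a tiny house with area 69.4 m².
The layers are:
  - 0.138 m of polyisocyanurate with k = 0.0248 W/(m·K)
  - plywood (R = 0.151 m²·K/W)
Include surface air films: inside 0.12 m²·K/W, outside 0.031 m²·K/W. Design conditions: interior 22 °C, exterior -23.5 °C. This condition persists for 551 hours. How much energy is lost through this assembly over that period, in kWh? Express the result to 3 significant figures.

297 kWh

0.138/0.0248 = 5.565
R_total = 0.12 + 5.565 + 0.151 + 0.031 = 5.867 m²·K/W
Q = 69.4 × (22 − (-23.5)) / 5.867 = 538.3 W
E = 538.3 W × 551 h / 1000 = 296.6 kWh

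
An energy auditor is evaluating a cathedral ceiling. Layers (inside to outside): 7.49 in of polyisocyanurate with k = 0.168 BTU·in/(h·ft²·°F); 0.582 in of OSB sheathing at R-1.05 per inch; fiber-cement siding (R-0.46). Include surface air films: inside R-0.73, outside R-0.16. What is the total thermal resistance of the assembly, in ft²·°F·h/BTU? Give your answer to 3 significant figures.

46.5 ft²·°F·h/BTU

7.49/0.168 = 44.58
0.582 × 1.05 = 0.6111
R_total = 0.73 + 44.58 + 0.6111 + 0.46 + 0.16 = 46.54 ft²·°F·h/BTU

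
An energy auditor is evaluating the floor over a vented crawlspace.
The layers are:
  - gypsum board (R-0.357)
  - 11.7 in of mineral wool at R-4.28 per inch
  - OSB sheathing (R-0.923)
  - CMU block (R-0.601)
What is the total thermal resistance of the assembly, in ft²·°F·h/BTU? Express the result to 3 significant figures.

11.7 × 4.28 = 50.08
R_total = 0.357 + 50.08 + 0.923 + 0.601 = 51.96 ft²·°F·h/BTU

52.0 ft²·°F·h/BTU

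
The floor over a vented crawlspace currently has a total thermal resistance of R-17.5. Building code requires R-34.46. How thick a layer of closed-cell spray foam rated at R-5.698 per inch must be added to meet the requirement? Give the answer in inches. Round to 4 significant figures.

2.976 in

ΔR = 34.46 − 17.5 = 16.96 ft²·°F·h/BTU
L = ΔR / (R/in) = 16.96/5.698 = 2.9765 in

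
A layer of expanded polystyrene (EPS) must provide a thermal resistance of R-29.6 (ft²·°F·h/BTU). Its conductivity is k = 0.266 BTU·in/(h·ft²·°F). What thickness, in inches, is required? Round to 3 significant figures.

7.87 in

L = R × k = 29.6 × 0.266 = 7.874 in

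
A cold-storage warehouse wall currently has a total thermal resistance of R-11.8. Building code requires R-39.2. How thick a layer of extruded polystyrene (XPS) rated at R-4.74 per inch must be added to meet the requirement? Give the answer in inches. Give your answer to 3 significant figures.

ΔR = 39.2 − 11.8 = 27.4 ft²·°F·h/BTU
L = ΔR / (R/in) = 27.4/4.74 = 5.781 in

5.78 in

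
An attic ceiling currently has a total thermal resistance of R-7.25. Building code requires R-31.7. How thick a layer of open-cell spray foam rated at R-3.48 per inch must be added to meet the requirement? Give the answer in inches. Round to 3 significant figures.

7.03 in

ΔR = 31.7 − 7.25 = 24.45 ft²·°F·h/BTU
L = ΔR / (R/in) = 24.45/3.48 = 7.026 in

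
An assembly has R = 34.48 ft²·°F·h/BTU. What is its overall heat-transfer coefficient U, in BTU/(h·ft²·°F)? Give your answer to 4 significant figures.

0.02900 BTU/(h·ft²·°F)

U = 1/R = 1/34.48 = 0.029002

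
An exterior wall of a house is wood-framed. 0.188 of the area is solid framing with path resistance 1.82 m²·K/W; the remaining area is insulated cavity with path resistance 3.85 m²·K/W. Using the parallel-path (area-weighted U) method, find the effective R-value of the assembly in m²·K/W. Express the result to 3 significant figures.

3.18 m²·K/W

U_eff = 0.812/3.85 + 0.188/1.82 = 0.2109 + 0.1033 = 0.3142
R_eff = 1/U_eff = 3.183 m²·K/W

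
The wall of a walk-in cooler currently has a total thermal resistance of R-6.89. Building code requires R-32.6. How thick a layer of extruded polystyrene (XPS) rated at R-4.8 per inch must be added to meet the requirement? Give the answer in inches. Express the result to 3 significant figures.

ΔR = 32.6 − 6.89 = 25.71 ft²·°F·h/BTU
L = ΔR / (R/in) = 25.71/4.8 = 5.356 in

5.36 in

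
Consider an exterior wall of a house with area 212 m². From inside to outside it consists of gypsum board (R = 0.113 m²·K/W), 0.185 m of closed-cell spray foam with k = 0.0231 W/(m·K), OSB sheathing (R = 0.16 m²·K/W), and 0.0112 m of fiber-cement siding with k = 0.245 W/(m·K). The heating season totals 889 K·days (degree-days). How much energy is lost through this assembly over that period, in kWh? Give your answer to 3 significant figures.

0.185/0.0231 = 8.009
0.0112/0.245 = 0.04571
R_total = 0.113 + 8.009 + 0.16 + 0.04571 = 8.327 m²·K/W
E = A × HDD × 24 / R / 1000 = 212 × 889 × 24 / 8.327 / 1000 = 543.2 kWh

543 kWh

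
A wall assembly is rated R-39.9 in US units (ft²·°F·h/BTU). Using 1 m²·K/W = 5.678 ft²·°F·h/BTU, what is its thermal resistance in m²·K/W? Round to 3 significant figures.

R_SI = 39.9/5.678 = 7.027

7.03 m²·K/W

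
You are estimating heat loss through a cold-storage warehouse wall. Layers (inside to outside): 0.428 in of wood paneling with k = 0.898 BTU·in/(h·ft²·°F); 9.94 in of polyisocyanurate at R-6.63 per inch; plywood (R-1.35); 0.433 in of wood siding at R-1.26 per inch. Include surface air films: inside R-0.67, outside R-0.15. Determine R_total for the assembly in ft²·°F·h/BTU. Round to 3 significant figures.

0.428/0.898 = 0.4766
9.94 × 6.63 = 65.9
0.433 × 1.26 = 0.5456
R_total = 0.67 + 0.4766 + 65.9 + 1.35 + 0.5456 + 0.15 = 69.09 ft²·°F·h/BTU

69.1 ft²·°F·h/BTU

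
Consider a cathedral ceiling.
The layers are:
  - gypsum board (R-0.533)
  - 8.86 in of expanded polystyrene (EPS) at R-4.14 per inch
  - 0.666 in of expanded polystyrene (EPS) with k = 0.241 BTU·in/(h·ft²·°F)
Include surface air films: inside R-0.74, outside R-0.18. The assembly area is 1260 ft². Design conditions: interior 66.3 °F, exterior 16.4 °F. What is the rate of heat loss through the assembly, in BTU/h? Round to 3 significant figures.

8.86 × 4.14 = 36.68
0.666/0.241 = 2.763
R_total = 0.74 + 0.533 + 36.68 + 2.763 + 0.18 = 40.9 ft²·°F·h/BTU
Q = A·ΔT/R = 1260 × (66.3 − 16.4) / 40.9 = 1537 BTU/h

1540 BTU/h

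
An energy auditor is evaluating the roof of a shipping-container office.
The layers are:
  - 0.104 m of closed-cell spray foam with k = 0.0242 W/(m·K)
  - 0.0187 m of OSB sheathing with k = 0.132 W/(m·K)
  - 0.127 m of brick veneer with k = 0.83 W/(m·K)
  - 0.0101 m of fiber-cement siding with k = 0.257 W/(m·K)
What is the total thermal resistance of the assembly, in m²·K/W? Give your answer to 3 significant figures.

0.104/0.0242 = 4.298
0.0187/0.132 = 0.1417
0.127/0.83 = 0.153
0.0101/0.257 = 0.0393
R_total = 4.298 + 0.1417 + 0.153 + 0.0393 = 4.631 m²·K/W

4.63 m²·K/W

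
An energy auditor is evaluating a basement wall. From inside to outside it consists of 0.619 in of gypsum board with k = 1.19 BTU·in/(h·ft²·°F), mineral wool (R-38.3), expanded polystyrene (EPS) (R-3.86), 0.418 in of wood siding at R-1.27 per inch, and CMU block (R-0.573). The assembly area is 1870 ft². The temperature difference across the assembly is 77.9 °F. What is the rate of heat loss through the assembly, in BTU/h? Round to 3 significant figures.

0.619/1.19 = 0.5202
0.418 × 1.27 = 0.5309
R_total = 0.5202 + 38.3 + 3.86 + 0.5309 + 0.573 = 43.78 ft²·°F·h/BTU
Q = A·ΔT/R = 1870 × 77.9 / 43.78 = 3327 BTU/h

3330 BTU/h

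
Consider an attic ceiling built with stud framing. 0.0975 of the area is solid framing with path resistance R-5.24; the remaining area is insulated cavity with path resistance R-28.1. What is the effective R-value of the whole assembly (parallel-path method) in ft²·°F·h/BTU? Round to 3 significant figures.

U_eff = 0.9025/28.1 + 0.0975/5.24 = 0.03212 + 0.01861 = 0.05072
R_eff = 1/U_eff = 19.71 ft²·°F·h/BTU

19.7 ft²·°F·h/BTU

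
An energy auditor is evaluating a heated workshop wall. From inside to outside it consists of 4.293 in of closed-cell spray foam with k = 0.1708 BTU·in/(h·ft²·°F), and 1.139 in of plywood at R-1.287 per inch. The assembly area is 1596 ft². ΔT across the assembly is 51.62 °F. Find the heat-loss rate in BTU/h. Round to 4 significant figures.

3097 BTU/h

4.293/0.1708 = 25.135
1.139 × 1.287 = 1.4659
R_total = 25.135 + 1.4659 = 26.601 ft²·°F·h/BTU
Q = A·ΔT/R = 1596 × 51.62 / 26.601 = 3097.1 BTU/h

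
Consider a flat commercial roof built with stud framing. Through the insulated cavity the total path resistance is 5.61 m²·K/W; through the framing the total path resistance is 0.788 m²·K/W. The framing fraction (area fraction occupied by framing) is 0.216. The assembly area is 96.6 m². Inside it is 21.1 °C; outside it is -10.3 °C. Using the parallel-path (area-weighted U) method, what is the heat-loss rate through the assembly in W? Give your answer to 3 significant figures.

1260 W

U_eff = 0.784/5.61 + 0.216/0.788 = 0.1398 + 0.2741 = 0.4139
R_eff = 1/U_eff = 2.416 m²·K/W
Q = 96.6 × (21.1 − (-10.3)) / 2.416 = 1255 W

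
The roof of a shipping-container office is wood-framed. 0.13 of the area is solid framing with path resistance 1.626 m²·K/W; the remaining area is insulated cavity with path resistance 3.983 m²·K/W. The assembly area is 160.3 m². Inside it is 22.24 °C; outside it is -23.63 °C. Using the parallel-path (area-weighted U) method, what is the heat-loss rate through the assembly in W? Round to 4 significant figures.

U_eff = 0.87/3.983 + 0.13/1.626 = 0.21843 + 0.079951 = 0.29838
R_eff = 1/U_eff = 3.3514 m²·K/W
Q = 160.3 × (22.24 − (-23.63)) / 3.3514 = 2194 W

2194 W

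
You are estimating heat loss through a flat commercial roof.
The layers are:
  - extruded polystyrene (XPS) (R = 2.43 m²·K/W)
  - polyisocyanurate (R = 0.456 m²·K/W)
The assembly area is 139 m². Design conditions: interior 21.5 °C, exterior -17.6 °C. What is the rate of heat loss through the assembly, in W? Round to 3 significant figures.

R_total = 2.43 + 0.456 = 2.886 m²·K/W
Q = A·ΔT/R = 139 × (21.5 − (-17.6)) / 2.886 = 1883 W

1880 W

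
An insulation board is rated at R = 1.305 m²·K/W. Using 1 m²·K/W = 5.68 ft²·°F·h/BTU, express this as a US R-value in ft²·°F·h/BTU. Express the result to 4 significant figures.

R_US = 1.305 × 5.68 = 7.4124

7.412 ft²·°F·h/BTU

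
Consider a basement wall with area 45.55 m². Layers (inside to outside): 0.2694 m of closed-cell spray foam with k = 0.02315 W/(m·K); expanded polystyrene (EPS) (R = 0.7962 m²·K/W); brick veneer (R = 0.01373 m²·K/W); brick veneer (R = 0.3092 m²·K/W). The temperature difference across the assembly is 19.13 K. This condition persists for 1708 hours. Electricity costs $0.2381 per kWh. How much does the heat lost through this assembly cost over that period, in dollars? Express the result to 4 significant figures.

0.2694/0.02315 = 11.637
R_total = 11.637 + 0.7962 + 0.01373 + 0.3092 = 12.756 m²·K/W
Q = 45.55 × 19.13 / 12.756 = 68.309 W
E = 68.309 W × 1708 h / 1000 = 116.67 kWh
Cost = 116.67 × 0.2381 = $27.78

27.78 dollars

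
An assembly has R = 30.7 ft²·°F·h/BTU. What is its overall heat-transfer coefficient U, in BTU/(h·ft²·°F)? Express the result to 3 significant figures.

0.0326 BTU/(h·ft²·°F)

U = 1/R = 1/30.7 = 0.03257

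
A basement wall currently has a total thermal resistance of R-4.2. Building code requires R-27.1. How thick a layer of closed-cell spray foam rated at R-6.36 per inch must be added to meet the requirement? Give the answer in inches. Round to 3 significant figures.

3.60 in

ΔR = 27.1 − 4.2 = 22.9 ft²·°F·h/BTU
L = ΔR / (R/in) = 22.9/6.36 = 3.601 in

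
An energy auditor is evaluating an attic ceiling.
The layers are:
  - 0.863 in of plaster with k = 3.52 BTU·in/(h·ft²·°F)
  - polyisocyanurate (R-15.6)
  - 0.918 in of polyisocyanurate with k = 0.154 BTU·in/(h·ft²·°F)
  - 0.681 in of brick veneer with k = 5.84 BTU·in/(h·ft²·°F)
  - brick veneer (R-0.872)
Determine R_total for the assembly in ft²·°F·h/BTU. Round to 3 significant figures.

22.8 ft²·°F·h/BTU

0.863/3.52 = 0.2452
0.918/0.154 = 5.961
0.681/5.84 = 0.1166
R_total = 0.2452 + 15.6 + 5.961 + 0.1166 + 0.872 = 22.79 ft²·°F·h/BTU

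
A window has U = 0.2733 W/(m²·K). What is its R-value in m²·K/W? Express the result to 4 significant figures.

3.659 m²·K/W

R = 1/U = 1/0.2733 = 3.659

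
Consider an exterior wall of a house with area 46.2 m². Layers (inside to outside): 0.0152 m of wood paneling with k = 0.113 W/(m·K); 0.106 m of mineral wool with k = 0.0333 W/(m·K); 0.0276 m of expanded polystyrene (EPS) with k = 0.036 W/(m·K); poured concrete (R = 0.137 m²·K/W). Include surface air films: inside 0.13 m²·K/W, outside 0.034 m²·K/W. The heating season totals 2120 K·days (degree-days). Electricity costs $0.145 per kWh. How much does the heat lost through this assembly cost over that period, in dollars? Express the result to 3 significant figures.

77.7 dollars

0.0152/0.113 = 0.1345
0.106/0.0333 = 3.183
0.0276/0.036 = 0.7667
R_total = 0.13 + 0.1345 + 3.183 + 0.7667 + 0.137 + 0.034 = 4.385 m²·K/W
E = A × HDD × 24 / R / 1000 = 46.2 × 2120 × 24 / 4.385 / 1000 = 536 kWh
Cost = 536 × 0.145 = $77.72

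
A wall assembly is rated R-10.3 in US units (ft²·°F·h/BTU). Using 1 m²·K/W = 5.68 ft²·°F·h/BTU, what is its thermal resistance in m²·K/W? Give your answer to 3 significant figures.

R_SI = 10.3/5.68 = 1.813

1.81 m²·K/W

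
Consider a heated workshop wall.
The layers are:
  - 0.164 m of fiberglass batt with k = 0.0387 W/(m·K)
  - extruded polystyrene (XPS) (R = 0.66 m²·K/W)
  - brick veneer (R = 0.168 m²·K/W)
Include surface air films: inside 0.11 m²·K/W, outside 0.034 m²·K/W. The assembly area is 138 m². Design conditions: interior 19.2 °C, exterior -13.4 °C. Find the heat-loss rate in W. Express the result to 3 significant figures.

0.164/0.0387 = 4.238
R_total = 0.11 + 4.238 + 0.66 + 0.168 + 0.034 = 5.21 m²·K/W
Q = A·ΔT/R = 138 × (19.2 − (-13.4)) / 5.21 = 863.5 W

864 W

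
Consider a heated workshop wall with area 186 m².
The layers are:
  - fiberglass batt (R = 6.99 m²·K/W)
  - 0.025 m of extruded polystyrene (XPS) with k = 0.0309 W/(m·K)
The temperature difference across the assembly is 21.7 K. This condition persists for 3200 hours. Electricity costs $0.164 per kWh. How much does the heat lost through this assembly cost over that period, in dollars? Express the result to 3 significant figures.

0.025/0.0309 = 0.8091
R_total = 6.99 + 0.8091 = 7.799 m²·K/W
Q = 186 × 21.7 / 7.799 = 517.5 W
E = 517.5 W × 3200 h / 1000 = 1656 kWh
Cost = 1656 × 0.164 = $271.6

272 dollars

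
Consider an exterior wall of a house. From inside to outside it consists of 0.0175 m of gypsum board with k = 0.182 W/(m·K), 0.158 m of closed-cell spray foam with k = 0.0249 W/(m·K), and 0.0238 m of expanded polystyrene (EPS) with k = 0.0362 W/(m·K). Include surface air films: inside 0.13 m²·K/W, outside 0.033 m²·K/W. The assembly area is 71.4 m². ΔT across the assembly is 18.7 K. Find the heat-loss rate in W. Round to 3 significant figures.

0.0175/0.182 = 0.09615
0.158/0.0249 = 6.345
0.0238/0.0362 = 0.6575
R_total = 0.13 + 0.09615 + 6.345 + 0.6575 + 0.033 = 7.262 m²·K/W
Q = A·ΔT/R = 71.4 × 18.7 / 7.262 = 183.9 W

184 W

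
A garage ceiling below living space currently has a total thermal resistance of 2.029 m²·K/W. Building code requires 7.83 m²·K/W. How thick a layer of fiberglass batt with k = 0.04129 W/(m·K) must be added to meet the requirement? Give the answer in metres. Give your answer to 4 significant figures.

0.2395 m

ΔR = 7.83 − 2.029 = 5.801 m²·K/W
L = ΔR × k = 5.801 × 0.04129 = 0.23952 m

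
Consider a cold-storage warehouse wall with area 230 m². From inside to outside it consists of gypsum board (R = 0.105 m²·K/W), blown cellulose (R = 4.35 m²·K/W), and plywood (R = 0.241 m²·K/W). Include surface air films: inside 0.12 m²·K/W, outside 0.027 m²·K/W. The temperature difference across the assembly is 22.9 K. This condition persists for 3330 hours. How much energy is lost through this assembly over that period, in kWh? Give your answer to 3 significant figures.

R_total = 0.12 + 0.105 + 4.35 + 0.241 + 0.027 = 4.843 m²·K/W
Q = 230 × 22.9 / 4.843 = 1088 W
E = 1088 W × 3330 h / 1000 = 3622 kWh

3620 kWh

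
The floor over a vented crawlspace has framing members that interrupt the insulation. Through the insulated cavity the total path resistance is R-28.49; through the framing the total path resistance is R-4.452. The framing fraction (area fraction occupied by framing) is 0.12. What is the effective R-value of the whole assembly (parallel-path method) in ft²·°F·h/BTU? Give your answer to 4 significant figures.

U_eff = 0.88/28.49 + 0.12/4.452 = 0.030888 + 0.026954 = 0.057842
R_eff = 1/U_eff = 17.288 ft²·°F·h/BTU

17.29 ft²·°F·h/BTU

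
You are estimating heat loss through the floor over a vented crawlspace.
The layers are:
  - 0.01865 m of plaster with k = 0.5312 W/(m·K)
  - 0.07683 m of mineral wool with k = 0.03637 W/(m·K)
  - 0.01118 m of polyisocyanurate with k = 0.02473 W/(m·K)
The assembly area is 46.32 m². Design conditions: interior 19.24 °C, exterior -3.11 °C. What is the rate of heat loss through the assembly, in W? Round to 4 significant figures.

0.01865/0.5312 = 0.035109
0.07683/0.03637 = 2.1125
0.01118/0.02473 = 0.45208
R_total = 0.035109 + 2.1125 + 0.45208 = 2.5996 m²·K/W
Q = A·ΔT/R = 46.32 × (19.24 − (-3.11)) / 2.5996 = 398.23 W

398.2 W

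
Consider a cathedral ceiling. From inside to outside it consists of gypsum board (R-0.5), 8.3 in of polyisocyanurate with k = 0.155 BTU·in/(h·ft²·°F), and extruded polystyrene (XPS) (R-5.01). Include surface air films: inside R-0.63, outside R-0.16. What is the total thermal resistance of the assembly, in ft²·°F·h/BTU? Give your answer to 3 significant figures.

8.3/0.155 = 53.55
R_total = 0.63 + 0.5 + 53.55 + 5.01 + 0.16 = 59.85 ft²·°F·h/BTU

59.8 ft²·°F·h/BTU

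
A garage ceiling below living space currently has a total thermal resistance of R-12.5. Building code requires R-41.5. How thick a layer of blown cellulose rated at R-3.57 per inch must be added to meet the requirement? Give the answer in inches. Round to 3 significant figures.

ΔR = 41.5 − 12.5 = 29 ft²·°F·h/BTU
L = ΔR / (R/in) = 29/3.57 = 8.123 in

8.12 in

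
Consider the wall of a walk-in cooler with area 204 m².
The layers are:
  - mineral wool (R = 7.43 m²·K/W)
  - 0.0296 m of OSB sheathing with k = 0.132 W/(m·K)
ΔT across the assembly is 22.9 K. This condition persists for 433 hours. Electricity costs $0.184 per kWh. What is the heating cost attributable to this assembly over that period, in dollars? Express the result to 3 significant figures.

0.0296/0.132 = 0.2242
R_total = 7.43 + 0.2242 = 7.654 m²·K/W
Q = 204 × 22.9 / 7.654 = 610.3 W
E = 610.3 W × 433 h / 1000 = 264.3 kWh
Cost = 264.3 × 0.184 = $48.63

48.6 dollars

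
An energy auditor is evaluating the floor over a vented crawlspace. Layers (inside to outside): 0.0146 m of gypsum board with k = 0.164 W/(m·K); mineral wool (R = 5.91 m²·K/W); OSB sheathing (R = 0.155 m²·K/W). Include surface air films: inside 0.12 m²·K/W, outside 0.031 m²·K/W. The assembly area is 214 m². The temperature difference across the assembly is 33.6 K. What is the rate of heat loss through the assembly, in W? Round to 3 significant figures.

0.0146/0.164 = 0.08902
R_total = 0.12 + 0.08902 + 5.91 + 0.155 + 0.031 = 6.305 m²·K/W
Q = A·ΔT/R = 214 × 33.6 / 6.305 = 1140 W

1140 W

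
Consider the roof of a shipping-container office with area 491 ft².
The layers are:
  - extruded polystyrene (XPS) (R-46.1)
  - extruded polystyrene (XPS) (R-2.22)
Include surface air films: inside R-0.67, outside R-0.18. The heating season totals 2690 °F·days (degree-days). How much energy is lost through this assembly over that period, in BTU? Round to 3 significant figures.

645000 BTU

R_total = 0.67 + 46.1 + 2.22 + 0.18 = 49.17 ft²·°F·h/BTU
E = A × HDD × 24 / R = 491 × 2690 × 24 / 49.17 = 644700 BTU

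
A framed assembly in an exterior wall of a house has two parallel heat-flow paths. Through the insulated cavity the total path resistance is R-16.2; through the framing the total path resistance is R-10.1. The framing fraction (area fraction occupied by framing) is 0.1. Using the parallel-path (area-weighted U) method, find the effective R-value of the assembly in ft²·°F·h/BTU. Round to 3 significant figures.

U_eff = 0.9/16.2 + 0.1/10.1 = 0.05556 + 0.009901 = 0.06546
R_eff = 1/U_eff = 15.28 ft²·°F·h/BTU

15.3 ft²·°F·h/BTU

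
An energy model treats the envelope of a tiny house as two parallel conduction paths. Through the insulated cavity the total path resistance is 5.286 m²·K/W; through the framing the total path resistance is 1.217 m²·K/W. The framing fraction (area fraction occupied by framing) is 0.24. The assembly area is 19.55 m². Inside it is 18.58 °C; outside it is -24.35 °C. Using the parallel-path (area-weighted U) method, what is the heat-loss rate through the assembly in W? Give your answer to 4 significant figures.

U_eff = 0.76/5.286 + 0.24/1.217 = 0.14378 + 0.19721 = 0.34098
R_eff = 1/U_eff = 2.9327 m²·K/W
Q = 19.55 × (18.58 − (-24.35)) / 2.9327 = 286.18 W

286.2 W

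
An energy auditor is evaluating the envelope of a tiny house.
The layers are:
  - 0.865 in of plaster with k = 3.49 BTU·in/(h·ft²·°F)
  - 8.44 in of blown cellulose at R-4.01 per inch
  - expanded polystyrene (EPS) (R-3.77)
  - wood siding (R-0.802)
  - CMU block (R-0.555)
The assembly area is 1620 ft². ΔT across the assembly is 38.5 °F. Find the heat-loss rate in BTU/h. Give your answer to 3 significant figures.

1590 BTU/h

0.865/3.49 = 0.2479
8.44 × 4.01 = 33.84
R_total = 0.2479 + 33.84 + 3.77 + 0.802 + 0.555 = 39.22 ft²·°F·h/BTU
Q = A·ΔT/R = 1620 × 38.5 / 39.22 = 1590 BTU/h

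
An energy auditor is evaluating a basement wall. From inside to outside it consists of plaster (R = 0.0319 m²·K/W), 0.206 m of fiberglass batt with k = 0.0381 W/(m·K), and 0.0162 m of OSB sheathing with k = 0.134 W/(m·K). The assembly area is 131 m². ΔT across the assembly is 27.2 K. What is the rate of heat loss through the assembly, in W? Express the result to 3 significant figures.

641 W

0.206/0.0381 = 5.407
0.0162/0.134 = 0.1209
R_total = 0.0319 + 5.407 + 0.1209 = 5.56 m²·K/W
Q = A·ΔT/R = 131 × 27.2 / 5.56 = 640.9 W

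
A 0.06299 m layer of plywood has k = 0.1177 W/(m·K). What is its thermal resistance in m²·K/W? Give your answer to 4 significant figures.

0.5352 m²·K/W

R = L/k = 0.06299/0.1177 = 0.53517 m²·K/W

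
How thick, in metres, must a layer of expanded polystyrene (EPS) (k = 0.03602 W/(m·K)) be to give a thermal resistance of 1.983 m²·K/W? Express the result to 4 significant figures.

L = R·k = 1.983 × 0.03602 = 0.071428 m

0.07143 m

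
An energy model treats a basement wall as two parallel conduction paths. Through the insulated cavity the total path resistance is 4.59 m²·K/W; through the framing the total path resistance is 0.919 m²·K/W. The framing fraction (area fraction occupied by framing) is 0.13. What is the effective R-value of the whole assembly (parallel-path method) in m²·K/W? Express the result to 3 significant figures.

3.02 m²·K/W

U_eff = 0.87/4.59 + 0.13/0.919 = 0.1895 + 0.1415 = 0.331
R_eff = 1/U_eff = 3.021 m²·K/W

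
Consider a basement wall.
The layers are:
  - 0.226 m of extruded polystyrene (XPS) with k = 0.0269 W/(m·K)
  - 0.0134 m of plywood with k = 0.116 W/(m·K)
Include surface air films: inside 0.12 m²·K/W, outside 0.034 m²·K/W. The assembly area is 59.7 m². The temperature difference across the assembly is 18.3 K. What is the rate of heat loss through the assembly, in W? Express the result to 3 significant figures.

0.226/0.0269 = 8.401
0.0134/0.116 = 0.1155
R_total = 0.12 + 8.401 + 0.1155 + 0.034 = 8.671 m²·K/W
Q = A·ΔT/R = 59.7 × 18.3 / 8.671 = 126 W

126 W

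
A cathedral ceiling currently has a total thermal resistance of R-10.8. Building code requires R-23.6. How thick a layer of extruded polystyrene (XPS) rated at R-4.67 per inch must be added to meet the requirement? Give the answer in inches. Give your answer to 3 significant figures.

ΔR = 23.6 − 10.8 = 12.8 ft²·°F·h/BTU
L = ΔR / (R/in) = 12.8/4.67 = 2.741 in

2.74 in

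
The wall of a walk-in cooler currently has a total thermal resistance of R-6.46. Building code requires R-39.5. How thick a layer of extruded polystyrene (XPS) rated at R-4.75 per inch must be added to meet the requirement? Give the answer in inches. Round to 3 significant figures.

6.96 in

ΔR = 39.5 − 6.46 = 33.04 ft²·°F·h/BTU
L = ΔR / (R/in) = 33.04/4.75 = 6.956 in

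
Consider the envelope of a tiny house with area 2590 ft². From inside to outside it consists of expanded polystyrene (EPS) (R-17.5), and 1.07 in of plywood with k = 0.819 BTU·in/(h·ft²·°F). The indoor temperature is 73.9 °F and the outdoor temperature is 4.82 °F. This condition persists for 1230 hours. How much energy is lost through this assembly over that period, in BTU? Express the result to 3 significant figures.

11700000 BTU

1.07/0.819 = 1.306
R_total = 17.5 + 1.306 = 18.81 ft²·°F·h/BTU
Q = 2590 × (73.9 − 4.82) / 18.81 = 9514 BTU/h
E = 9514 × 1230 = 11700000 BTU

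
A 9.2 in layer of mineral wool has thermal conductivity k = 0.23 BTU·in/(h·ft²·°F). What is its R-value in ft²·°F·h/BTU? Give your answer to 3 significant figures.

R = L/k = 9.2/0.23 = 40 ft²·°F·h/BTU

40.0 ft²·°F·h/BTU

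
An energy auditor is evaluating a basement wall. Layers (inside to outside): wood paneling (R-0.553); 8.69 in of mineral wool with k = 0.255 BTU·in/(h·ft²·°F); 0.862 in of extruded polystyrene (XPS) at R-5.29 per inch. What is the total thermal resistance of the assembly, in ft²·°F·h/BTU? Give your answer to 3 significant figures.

39.2 ft²·°F·h/BTU

8.69/0.255 = 34.08
0.862 × 5.29 = 4.56
R_total = 0.553 + 34.08 + 4.56 = 39.19 ft²·°F·h/BTU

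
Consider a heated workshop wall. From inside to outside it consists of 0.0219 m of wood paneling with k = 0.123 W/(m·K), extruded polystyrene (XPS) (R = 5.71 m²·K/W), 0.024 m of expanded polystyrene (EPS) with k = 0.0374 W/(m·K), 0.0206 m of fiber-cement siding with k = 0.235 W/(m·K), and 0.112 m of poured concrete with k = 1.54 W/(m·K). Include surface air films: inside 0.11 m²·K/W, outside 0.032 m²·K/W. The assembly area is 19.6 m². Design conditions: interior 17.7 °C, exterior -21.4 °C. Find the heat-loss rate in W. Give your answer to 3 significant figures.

112 W

0.0219/0.123 = 0.178
0.024/0.0374 = 0.6417
0.0206/0.235 = 0.08766
0.112/1.54 = 0.07273
R_total = 0.11 + 0.178 + 5.71 + 0.6417 + 0.08766 + 0.07273 + 0.032 = 6.832 m²·K/W
Q = A·ΔT/R = 19.6 × (17.7 − (-21.4)) / 6.832 = 112.2 W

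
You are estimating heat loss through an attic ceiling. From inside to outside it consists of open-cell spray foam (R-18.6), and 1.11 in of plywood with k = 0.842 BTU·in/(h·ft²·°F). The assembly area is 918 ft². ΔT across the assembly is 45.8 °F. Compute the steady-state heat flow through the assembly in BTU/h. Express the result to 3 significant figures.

2110 BTU/h

1.11/0.842 = 1.318
R_total = 18.6 + 1.318 = 19.92 ft²·°F·h/BTU
Q = A·ΔT/R = 918 × 45.8 / 19.92 = 2111 BTU/h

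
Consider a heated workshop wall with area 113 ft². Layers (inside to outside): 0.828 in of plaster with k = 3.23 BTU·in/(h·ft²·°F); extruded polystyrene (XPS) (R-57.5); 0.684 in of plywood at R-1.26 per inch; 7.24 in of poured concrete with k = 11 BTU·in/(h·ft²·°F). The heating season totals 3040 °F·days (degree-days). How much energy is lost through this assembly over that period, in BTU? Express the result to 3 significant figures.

139000 BTU

0.828/3.23 = 0.2563
0.684 × 1.26 = 0.8618
7.24/11 = 0.6582
R_total = 0.2563 + 57.5 + 0.8618 + 0.6582 = 59.28 ft²·°F·h/BTU
E = A × HDD × 24 / R = 113 × 3040 × 24 / 59.28 = 139100 BTU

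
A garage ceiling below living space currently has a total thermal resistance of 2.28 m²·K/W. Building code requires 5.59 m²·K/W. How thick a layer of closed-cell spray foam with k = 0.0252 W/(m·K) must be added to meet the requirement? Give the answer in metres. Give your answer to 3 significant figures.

ΔR = 5.59 − 2.28 = 3.31 m²·K/W
L = ΔR × k = 3.31 × 0.0252 = 0.08341 m

0.0834 m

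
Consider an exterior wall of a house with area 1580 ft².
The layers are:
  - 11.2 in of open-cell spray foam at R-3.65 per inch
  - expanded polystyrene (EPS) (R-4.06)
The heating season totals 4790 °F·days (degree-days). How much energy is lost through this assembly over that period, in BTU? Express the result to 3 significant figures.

11.2 × 3.65 = 40.88
R_total = 40.88 + 4.06 = 44.94 ft²·°F·h/BTU
E = A × HDD × 24 / R = 1580 × 4790 × 24 / 44.94 = 4042000 BTU

4040000 BTU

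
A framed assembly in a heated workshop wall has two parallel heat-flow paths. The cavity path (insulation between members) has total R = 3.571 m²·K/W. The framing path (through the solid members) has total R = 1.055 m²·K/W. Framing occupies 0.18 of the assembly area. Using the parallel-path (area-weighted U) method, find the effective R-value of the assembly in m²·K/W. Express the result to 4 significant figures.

2.498 m²·K/W

U_eff = 0.82/3.571 + 0.18/1.055 = 0.22963 + 0.17062 = 0.40024
R_eff = 1/U_eff = 2.4985 m²·K/W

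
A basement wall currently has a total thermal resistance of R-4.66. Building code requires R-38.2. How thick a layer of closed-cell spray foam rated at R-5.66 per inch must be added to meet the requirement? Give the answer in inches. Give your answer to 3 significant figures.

5.93 in

ΔR = 38.2 − 4.66 = 33.54 ft²·°F·h/BTU
L = ΔR / (R/in) = 33.54/5.66 = 5.926 in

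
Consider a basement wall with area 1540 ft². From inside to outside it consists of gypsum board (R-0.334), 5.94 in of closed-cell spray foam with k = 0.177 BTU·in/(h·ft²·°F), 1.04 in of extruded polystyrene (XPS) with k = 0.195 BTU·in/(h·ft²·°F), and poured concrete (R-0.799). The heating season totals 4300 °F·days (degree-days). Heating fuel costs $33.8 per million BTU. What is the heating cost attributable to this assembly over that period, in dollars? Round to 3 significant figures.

5.94/0.177 = 33.56
1.04/0.195 = 5.333
R_total = 0.334 + 33.56 + 5.333 + 0.799 = 40.03 ft²·°F·h/BTU
E = A × HDD × 24 / R = 1540 × 4300 × 24 / 40.03 = 3971000 BTU
Cost = 3971000/10⁶ × 33.8 = $134.2

134 dollars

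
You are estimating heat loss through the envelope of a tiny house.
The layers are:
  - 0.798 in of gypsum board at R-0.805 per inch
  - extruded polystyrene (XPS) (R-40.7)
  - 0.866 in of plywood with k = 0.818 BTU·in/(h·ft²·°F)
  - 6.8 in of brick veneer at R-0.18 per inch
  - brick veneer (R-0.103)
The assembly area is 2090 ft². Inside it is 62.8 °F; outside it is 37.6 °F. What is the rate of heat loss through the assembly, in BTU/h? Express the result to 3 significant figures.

0.798 × 0.805 = 0.6424
0.866/0.818 = 1.059
6.8 × 0.18 = 1.224
R_total = 0.6424 + 40.7 + 1.059 + 1.224 + 0.103 = 43.73 ft²·°F·h/BTU
Q = A·ΔT/R = 2090 × (62.8 − 37.6) / 43.73 = 1204 BTU/h

1200 BTU/h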